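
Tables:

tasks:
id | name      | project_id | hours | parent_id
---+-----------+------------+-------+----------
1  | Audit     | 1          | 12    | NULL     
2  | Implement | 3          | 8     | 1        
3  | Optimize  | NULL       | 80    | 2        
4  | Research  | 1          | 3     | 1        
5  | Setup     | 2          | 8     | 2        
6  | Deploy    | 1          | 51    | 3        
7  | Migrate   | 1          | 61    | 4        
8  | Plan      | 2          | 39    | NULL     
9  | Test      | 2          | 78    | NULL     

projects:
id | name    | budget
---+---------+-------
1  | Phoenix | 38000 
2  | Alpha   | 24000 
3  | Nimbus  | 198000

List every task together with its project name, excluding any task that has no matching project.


INNER JOIN keeps only tasks rows whose project_id matches an id in projects. Walk through each task:
  - task 1 (Audit): project_id=1 -> matches Phoenix
  - task 2 (Implement): project_id=3 -> matches Nimbus
  - task 3 (Optimize): project_id=NULL, no match -> dropped
  - task 4 (Research): project_id=1 -> matches Phoenix
  - task 5 (Setup): project_id=2 -> matches Alpha
  - task 6 (Deploy): project_id=1 -> matches Phoenix
  - task 7 (Migrate): project_id=1 -> matches Phoenix
  - task 8 (Plan): project_id=2 -> matches Alpha
  - task 9 (Test): project_id=2 -> matches Alpha
So 1 of 9 rows is dropped.

SQL:
SELECT a.name, b.name AS project
FROM tasks a
INNER JOIN projects b ON a.project_id = b.id

Result:
name      | project
----------+--------
Audit     | Phoenix
Implement | Nimbus 
Research  | Phoenix
Setup     | Alpha  
Deploy    | Phoenix
Migrate   | Phoenix
Plan      | Alpha  
Test      | Alpha  


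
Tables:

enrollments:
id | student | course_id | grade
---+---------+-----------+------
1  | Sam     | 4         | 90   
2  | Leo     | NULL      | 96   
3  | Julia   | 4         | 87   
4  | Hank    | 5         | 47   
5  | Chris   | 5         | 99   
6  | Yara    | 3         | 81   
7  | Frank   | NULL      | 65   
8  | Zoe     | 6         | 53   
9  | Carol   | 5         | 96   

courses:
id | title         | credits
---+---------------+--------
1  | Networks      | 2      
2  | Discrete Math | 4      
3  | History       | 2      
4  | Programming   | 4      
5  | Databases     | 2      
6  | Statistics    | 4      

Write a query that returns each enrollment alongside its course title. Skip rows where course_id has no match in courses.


INNER JOIN keeps only enrollments rows whose course_id matches an id in courses. Walk through each enrollment:
  - enrollment 1 (Sam): course_id=4 -> matches Programming
  - enrollment 2 (Leo): course_id=NULL, no match -> dropped
  - enrollment 3 (Julia): course_id=4 -> matches Programming
  - enrollment 4 (Hank): course_id=5 -> matches Databases
  - enrollment 5 (Chris): course_id=5 -> matches Databases
  - enrollment 6 (Yara): course_id=3 -> matches History
  - enrollment 7 (Frank): course_id=NULL, no match -> dropped
  - enrollment 8 (Zoe): course_id=6 -> matches Statistics
  - enrollment 9 (Carol): course_id=5 -> matches Databases
So 2 of 9 rows are dropped.

SQL:
SELECT a.student, b.title AS course
FROM enrollments a
INNER JOIN courses b ON a.course_id = b.id

Result:
student | course     
--------+------------
Sam     | Programming
Julia   | Programming
Hank    | Databases  
Chris   | Databases  
Yara    | History    
Zoe     | Statistics 
Carol   | Databases  


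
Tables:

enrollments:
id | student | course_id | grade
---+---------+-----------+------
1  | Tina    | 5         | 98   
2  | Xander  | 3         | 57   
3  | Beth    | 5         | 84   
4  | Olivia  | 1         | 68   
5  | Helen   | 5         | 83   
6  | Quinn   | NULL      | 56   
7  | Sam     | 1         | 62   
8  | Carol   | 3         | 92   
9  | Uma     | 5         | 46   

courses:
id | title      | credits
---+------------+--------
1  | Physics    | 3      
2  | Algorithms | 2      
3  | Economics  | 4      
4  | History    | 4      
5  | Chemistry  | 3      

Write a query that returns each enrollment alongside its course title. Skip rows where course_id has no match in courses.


INNER JOIN keeps only enrollments rows whose course_id matches an id in courses. Walk through each enrollment:
  - enrollment 1 (Tina): course_id=5 -> matches Chemistry
  - enrollment 2 (Xander): course_id=3 -> matches Economics
  - enrollment 3 (Beth): course_id=5 -> matches Chemistry
  - enrollment 4 (Olivia): course_id=1 -> matches Physics
  - enrollment 5 (Helen): course_id=5 -> matches Chemistry
  - enrollment 6 (Quinn): course_id=NULL, no match -> dropped
  - enrollment 7 (Sam): course_id=1 -> matches Physics
  - enrollment 8 (Carol): course_id=3 -> matches Economics
  - enrollment 9 (Uma): course_id=5 -> matches Chemistry
So 1 of 9 rows is dropped.

SQL:
SELECT a.student, b.title AS course
FROM enrollments a
INNER JOIN courses b ON a.course_id = b.id

Result:
student | course   
--------+----------
Tina    | Chemistry
Xander  | Economics
Beth    | Chemistry
Olivia  | Physics  
Helen   | Chemistry
Sam     | Physics  
Carol   | Economics
Uma     | Chemistry


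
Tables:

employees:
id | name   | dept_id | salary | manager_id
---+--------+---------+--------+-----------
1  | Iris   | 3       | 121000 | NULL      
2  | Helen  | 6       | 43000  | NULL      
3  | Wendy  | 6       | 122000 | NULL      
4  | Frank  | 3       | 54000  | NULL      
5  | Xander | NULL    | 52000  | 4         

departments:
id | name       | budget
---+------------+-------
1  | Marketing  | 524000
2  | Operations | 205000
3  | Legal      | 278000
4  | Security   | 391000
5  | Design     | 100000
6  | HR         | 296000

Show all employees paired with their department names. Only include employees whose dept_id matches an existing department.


INNER JOIN keeps only employees rows whose dept_id matches an id in departments. Walk through each employee:
  - employee 1 (Iris): dept_id=3 -> matches Legal
  - employee 2 (Helen): dept_id=6 -> matches HR
  - employee 3 (Wendy): dept_id=6 -> matches HR
  - employee 4 (Frank): dept_id=3 -> matches Legal
  - employee 5 (Xander): dept_id=NULL, no match -> dropped
So 1 of 5 rows is dropped.

SQL:
SELECT a.name, b.name AS department
FROM employees a
INNER JOIN departments b ON a.dept_id = b.id

Result:
name  | department
------+-----------
Iris  | Legal     
Helen | HR        
Wendy | HR        
Frank | Legal     


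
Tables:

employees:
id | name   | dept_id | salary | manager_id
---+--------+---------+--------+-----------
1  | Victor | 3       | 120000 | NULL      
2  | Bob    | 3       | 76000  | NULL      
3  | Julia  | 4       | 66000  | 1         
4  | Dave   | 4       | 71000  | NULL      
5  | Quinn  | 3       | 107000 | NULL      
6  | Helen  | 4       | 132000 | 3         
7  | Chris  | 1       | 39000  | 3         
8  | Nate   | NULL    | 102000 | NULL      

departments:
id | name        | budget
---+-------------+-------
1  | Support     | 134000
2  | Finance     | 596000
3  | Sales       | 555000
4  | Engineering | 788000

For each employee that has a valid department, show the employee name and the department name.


INNER JOIN keeps only employees rows whose dept_id matches an id in departments. Walk through each employee:
  - employee 1 (Victor): dept_id=3 -> matches Sales
  - employee 2 (Bob): dept_id=3 -> matches Sales
  - employee 3 (Julia): dept_id=4 -> matches Engineering
  - employee 4 (Dave): dept_id=4 -> matches Engineering
  - employee 5 (Quinn): dept_id=3 -> matches Sales
  - employee 6 (Helen): dept_id=4 -> matches Engineering
  - employee 7 (Chris): dept_id=1 -> matches Support
  - employee 8 (Nate): dept_id=NULL, no match -> dropped
So 1 of 8 rows is dropped.

SQL:
SELECT a.name, b.name AS department
FROM employees a
INNER JOIN departments b ON a.dept_id = b.id

Result:
name   | department 
-------+------------
Victor | Sales      
Bob    | Sales      
Julia  | Engineering
Dave   | Engineering
Quinn  | Sales      
Helen  | Engineering
Chris  | Support    


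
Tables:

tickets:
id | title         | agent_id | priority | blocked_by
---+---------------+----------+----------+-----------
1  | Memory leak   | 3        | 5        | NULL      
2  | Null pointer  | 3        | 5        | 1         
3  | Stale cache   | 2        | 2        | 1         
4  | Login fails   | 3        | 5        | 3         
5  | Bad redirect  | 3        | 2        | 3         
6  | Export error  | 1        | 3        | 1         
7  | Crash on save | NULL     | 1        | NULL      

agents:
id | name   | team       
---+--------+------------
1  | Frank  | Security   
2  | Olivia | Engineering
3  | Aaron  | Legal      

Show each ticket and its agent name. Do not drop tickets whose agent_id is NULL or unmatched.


LEFT JOIN keeps every row from tickets (the left table); where agent_id has no match in agents, the agent columns become NULL. Walk through each ticket:
  - ticket 1 (Memory leak): agent_id=3 -> matches Aaron
  - ticket 2 (Null pointer): agent_id=3 -> matches Aaron
  - ticket 3 (Stale cache): agent_id=2 -> matches Olivia
  - ticket 4 (Login fails): agent_id=3 -> matches Aaron
  - ticket 5 (Bad redirect): agent_id=3 -> matches Aaron
  - ticket 6 (Export error): agent_id=1 -> matches Frank
  - ticket 7 (Crash on save): agent_id=NULL, no match -> kept with NULL
All 7 rows appear; 1 has NULL agent.

SQL:
SELECT a.title, b.name AS agent
FROM tickets a
LEFT JOIN agents b ON a.agent_id = b.id

Result:
title         | agent 
--------------+-------
Memory leak   | Aaron 
Null pointer  | Aaron 
Stale cache   | Olivia
Login fails   | Aaron 
Bad redirect  | Aaron 
Export error  | Frank 
Crash on save | NULL  


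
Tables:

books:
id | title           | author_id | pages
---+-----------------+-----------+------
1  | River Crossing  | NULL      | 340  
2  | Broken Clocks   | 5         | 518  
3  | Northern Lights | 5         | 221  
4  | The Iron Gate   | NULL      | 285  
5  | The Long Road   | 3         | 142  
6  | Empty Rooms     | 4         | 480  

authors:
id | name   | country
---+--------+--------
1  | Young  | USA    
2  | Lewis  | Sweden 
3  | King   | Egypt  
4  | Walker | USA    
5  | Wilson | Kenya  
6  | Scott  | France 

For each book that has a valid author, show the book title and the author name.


INNER JOIN keeps only books rows whose author_id matches an id in authors. Walk through each book:
  - book 1 (River Crossing): author_id=NULL, no match -> dropped
  - book 2 (Broken Clocks): author_id=5 -> matches Wilson
  - book 3 (Northern Lights): author_id=5 -> matches Wilson
  - book 4 (The Iron Gate): author_id=NULL, no match -> dropped
  - book 5 (The Long Road): author_id=3 -> matches King
  - book 6 (Empty Rooms): author_id=4 -> matches Walker
So 2 of 6 rows are dropped.

SQL:
SELECT a.title, b.name AS author
FROM books a
INNER JOIN authors b ON a.author_id = b.id

Result:
title           | author
----------------+-------
Broken Clocks   | Wilson
Northern Lights | Wilson
The Long Road   | King  
Empty Rooms     | Walker


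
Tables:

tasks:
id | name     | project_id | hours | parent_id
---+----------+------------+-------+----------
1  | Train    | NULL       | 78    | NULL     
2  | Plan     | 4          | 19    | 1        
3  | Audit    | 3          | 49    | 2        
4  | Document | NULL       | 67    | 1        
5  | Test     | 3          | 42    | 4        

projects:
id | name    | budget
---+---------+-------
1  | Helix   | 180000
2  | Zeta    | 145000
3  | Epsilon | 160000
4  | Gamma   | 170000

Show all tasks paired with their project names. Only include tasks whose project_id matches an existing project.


INNER JOIN keeps only tasks rows whose project_id matches an id in projects. Walk through each task:
  - task 1 (Train): project_id=NULL, no match -> dropped
  - task 2 (Plan): project_id=4 -> matches Gamma
  - task 3 (Audit): project_id=3 -> matches Epsilon
  - task 4 (Document): project_id=NULL, no match -> dropped
  - task 5 (Test): project_id=3 -> matches Epsilon
So 2 of 5 rows are dropped.

SQL:
SELECT a.name, b.name AS project
FROM tasks a
INNER JOIN projects b ON a.project_id = b.id

Result:
name  | project
------+--------
Plan  | Gamma  
Audit | Epsilon
Test  | Epsilon


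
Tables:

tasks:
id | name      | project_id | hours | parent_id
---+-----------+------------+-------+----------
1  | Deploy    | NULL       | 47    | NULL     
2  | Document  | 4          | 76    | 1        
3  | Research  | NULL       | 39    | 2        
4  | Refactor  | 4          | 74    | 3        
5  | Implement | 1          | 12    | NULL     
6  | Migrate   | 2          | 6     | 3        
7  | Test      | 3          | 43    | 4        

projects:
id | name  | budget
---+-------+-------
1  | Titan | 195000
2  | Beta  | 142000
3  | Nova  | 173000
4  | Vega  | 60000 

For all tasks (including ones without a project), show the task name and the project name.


LEFT JOIN keeps every row from tasks (the left table); where project_id has no match in projects, the project columns become NULL. Walk through each task:
  - task 1 (Deploy): project_id=NULL, no match -> kept with NULL
  - task 2 (Document): project_id=4 -> matches Vega
  - task 3 (Research): project_id=NULL, no match -> kept with NULL
  - task 4 (Refactor): project_id=4 -> matches Vega
  - task 5 (Implement): project_id=1 -> matches Titan
  - task 6 (Migrate): project_id=2 -> matches Beta
  - task 7 (Test): project_id=3 -> matches Nova
All 7 rows appear; 2 have NULL project.

SQL:
SELECT a.name, b.name AS project
FROM tasks a
LEFT JOIN projects b ON a.project_id = b.id

Result:
name      | project
----------+--------
Deploy    | NULL   
Document  | Vega   
Research  | NULL   
Refactor  | Vega   
Implement | Titan  
Migrate   | Beta   
Test      | Nova   


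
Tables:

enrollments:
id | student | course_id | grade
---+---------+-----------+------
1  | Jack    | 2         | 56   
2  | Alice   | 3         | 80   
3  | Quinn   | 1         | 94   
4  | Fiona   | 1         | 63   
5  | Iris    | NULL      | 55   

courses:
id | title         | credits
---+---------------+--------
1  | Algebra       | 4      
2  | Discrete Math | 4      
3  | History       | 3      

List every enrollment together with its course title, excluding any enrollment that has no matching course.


INNER JOIN keeps only enrollments rows whose course_id matches an id in courses. Walk through each enrollment:
  - enrollment 1 (Jack): course_id=2 -> matches Discrete Math
  - enrollment 2 (Alice): course_id=3 -> matches History
  - enrollment 3 (Quinn): course_id=1 -> matches Algebra
  - enrollment 4 (Fiona): course_id=1 -> matches Algebra
  - enrollment 5 (Iris): course_id=NULL, no match -> dropped
So 1 of 5 rows is dropped.

SQL:
SELECT a.student, b.title AS course
FROM enrollments a
INNER JOIN courses b ON a.course_id = b.id

Result:
student | course       
--------+--------------
Jack    | Discrete Math
Alice   | History      
Quinn   | Algebra      
Fiona   | Algebra      


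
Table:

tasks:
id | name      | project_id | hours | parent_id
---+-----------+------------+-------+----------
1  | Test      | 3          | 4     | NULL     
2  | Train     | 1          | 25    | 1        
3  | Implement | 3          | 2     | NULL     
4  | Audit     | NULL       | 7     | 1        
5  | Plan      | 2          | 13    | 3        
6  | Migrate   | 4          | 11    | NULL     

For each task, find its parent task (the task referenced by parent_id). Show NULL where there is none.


This is a self-join: tasks is joined to a second copy of itself, matching each row's parent_id to another row's id. Use LEFT JOIN so rows with parent_id=NULL are kept.
  - task 1 (Test): parent_id=NULL -> NULL
  - task 2 (Train): parent_id=1 -> Test
  - task 3 (Implement): parent_id=NULL -> NULL
  - task 4 (Audit): parent_id=1 -> Test
  - task 5 (Plan): parent_id=3 -> Implement
  - task 6 (Migrate): parent_id=NULL -> NULL

SQL:
SELECT a.name AS item, b.name AS parent
FROM tasks a
LEFT JOIN tasks b ON a.parent_id = b.id

Result:
item      | parent   
----------+----------
Test      | NULL     
Train     | Test     
Implement | NULL     
Audit     | Test     
Plan      | Implement
Migrate   | NULL     


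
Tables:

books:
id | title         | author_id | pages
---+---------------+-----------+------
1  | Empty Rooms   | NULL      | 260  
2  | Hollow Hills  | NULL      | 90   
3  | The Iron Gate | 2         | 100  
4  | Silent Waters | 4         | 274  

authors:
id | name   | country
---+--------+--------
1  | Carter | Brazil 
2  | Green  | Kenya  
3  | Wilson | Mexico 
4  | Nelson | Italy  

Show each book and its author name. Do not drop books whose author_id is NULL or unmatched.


LEFT JOIN keeps every row from books (the left table); where author_id has no match in authors, the author columns become NULL. Walk through each book:
  - book 1 (Empty Rooms): author_id=NULL, no match -> kept with NULL
  - book 2 (Hollow Hills): author_id=NULL, no match -> kept with NULL
  - book 3 (The Iron Gate): author_id=2 -> matches Green
  - book 4 (Silent Waters): author_id=4 -> matches Nelson
All 4 rows appear; 2 have NULL author.

SQL:
SELECT a.title, b.name AS author
FROM books a
LEFT JOIN authors b ON a.author_id = b.id

Result:
title         | author
--------------+-------
Empty Rooms   | NULL  
Hollow Hills  | NULL  
The Iron Gate | Green 
Silent Waters | Nelson


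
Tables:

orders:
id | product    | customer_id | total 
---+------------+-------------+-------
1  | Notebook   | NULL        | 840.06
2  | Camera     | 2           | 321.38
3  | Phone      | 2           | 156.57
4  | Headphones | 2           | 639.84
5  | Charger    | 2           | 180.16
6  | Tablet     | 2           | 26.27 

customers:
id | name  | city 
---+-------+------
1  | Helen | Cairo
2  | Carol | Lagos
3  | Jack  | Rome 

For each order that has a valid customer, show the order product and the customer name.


INNER JOIN keeps only orders rows whose customer_id matches an id in customers. Walk through each order:
  - order 1 (Notebook): customer_id=NULL, no match -> dropped
  - order 2 (Camera): customer_id=2 -> matches Carol
  - order 3 (Phone): customer_id=2 -> matches Carol
  - order 4 (Headphones): customer_id=2 -> matches Carol
  - order 5 (Charger): customer_id=2 -> matches Carol
  - order 6 (Tablet): customer_id=2 -> matches Carol
So 1 of 6 rows is dropped.

SQL:
SELECT a.product, b.name AS customer
FROM orders a
INNER JOIN customers b ON a.customer_id = b.id

Result:
product    | customer
-----------+---------
Camera     | Carol   
Phone      | Carol   
Headphones | Carol   
Charger    | Carol   
Tablet     | Carol   


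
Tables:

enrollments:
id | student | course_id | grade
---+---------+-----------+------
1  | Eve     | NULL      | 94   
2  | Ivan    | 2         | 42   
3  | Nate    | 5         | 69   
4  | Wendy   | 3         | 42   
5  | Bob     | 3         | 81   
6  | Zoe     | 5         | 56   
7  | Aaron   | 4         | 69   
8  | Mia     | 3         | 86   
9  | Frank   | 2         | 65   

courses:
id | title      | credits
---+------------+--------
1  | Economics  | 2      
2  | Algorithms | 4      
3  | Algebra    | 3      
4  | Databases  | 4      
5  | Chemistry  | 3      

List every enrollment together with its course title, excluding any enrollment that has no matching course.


INNER JOIN keeps only enrollments rows whose course_id matches an id in courses. Walk through each enrollment:
  - enrollment 1 (Eve): course_id=NULL, no match -> dropped
  - enrollment 2 (Ivan): course_id=2 -> matches Algorithms
  - enrollment 3 (Nate): course_id=5 -> matches Chemistry
  - enrollment 4 (Wendy): course_id=3 -> matches Algebra
  - enrollment 5 (Bob): course_id=3 -> matches Algebra
  - enrollment 6 (Zoe): course_id=5 -> matches Chemistry
  - enrollment 7 (Aaron): course_id=4 -> matches Databases
  - enrollment 8 (Mia): course_id=3 -> matches Algebra
  - enrollment 9 (Frank): course_id=2 -> matches Algorithms
So 1 of 9 rows is dropped.

SQL:
SELECT a.student, b.title AS course
FROM enrollments a
INNER JOIN courses b ON a.course_id = b.id

Result:
student | course    
--------+-----------
Ivan    | Algorithms
Nate    | Chemistry 
Wendy   | Algebra   
Bob     | Algebra   
Zoe     | Chemistry 
Aaron   | Databases 
Mia     | Algebra   
Frank   | Algorithms


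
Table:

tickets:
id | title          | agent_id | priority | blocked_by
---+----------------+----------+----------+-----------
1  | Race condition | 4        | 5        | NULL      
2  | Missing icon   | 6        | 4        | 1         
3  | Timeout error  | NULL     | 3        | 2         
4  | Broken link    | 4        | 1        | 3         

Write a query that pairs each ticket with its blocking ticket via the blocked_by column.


This is a self-join: tickets is joined to a second copy of itself, matching each row's blocked_by to another row's id. Use LEFT JOIN so rows with blocked_by=NULL are kept.
  - ticket 1 (Race condition): blocked_by=NULL -> NULL
  - ticket 2 (Missing icon): blocked_by=1 -> Race condition
  - ticket 3 (Timeout error): blocked_by=2 -> Missing icon
  - ticket 4 (Broken link): blocked_by=3 -> Timeout error

SQL:
SELECT a.title AS item, b.title AS blocked_by
FROM tickets a
LEFT JOIN tickets b ON a.blocked_by = b.id

Result:
item           | blocked_by    
---------------+---------------
Race condition | NULL          
Missing icon   | Race condition
Timeout error  | Missing icon  
Broken link    | Timeout error 


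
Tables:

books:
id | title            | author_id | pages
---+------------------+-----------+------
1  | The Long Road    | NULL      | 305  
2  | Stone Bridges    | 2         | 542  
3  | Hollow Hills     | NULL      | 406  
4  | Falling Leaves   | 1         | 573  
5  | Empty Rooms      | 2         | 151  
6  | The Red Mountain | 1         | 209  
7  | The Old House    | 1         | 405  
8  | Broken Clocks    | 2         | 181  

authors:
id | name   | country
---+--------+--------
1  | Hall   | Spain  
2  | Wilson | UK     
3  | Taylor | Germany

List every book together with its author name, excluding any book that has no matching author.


INNER JOIN keeps only books rows whose author_id matches an id in authors. Walk through each book:
  - book 1 (The Long Road): author_id=NULL, no match -> dropped
  - book 2 (Stone Bridges): author_id=2 -> matches Wilson
  - book 3 (Hollow Hills): author_id=NULL, no match -> dropped
  - book 4 (Falling Leaves): author_id=1 -> matches Hall
  - book 5 (Empty Rooms): author_id=2 -> matches Wilson
  - book 6 (The Red Mountain): author_id=1 -> matches Hall
  - book 7 (The Old House): author_id=1 -> matches Hall
  - book 8 (Broken Clocks): author_id=2 -> matches Wilson
So 2 of 8 rows are dropped.

SQL:
SELECT a.title, b.name AS author
FROM books a
INNER JOIN authors b ON a.author_id = b.id

Result:
title            | author
-----------------+-------
Stone Bridges    | Wilson
Falling Leaves   | Hall  
Empty Rooms      | Wilson
The Red Mountain | Hall  
The Old House    | Hall  
Broken Clocks    | Wilson


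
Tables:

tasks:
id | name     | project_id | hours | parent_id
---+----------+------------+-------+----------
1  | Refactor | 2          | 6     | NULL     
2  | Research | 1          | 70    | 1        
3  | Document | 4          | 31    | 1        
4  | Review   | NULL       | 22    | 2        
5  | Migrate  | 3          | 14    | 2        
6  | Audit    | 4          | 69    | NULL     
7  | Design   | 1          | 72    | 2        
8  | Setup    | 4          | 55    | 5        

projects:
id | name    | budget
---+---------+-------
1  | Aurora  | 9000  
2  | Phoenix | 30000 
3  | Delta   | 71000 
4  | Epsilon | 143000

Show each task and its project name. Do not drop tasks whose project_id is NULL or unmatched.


LEFT JOIN keeps every row from tasks (the left table); where project_id has no match in projects, the project columns become NULL. Walk through each task:
  - task 1 (Refactor): project_id=2 -> matches Phoenix
  - task 2 (Research): project_id=1 -> matches Aurora
  - task 3 (Document): project_id=4 -> matches Epsilon
  - task 4 (Review): project_id=NULL, no match -> kept with NULL
  - task 5 (Migrate): project_id=3 -> matches Delta
  - task 6 (Audit): project_id=4 -> matches Epsilon
  - task 7 (Design): project_id=1 -> matches Aurora
  - task 8 (Setup): project_id=4 -> matches Epsilon
All 8 rows appear; 1 has NULL project.

SQL:
SELECT a.name, b.name AS project
FROM tasks a
LEFT JOIN projects b ON a.project_id = b.id

Result:
name     | project
---------+--------
Refactor | Phoenix
Research | Aurora 
Document | Epsilon
Review   | NULL   
Migrate  | Delta  
Audit    | Epsilon
Design   | Aurora 
Setup    | Epsilon


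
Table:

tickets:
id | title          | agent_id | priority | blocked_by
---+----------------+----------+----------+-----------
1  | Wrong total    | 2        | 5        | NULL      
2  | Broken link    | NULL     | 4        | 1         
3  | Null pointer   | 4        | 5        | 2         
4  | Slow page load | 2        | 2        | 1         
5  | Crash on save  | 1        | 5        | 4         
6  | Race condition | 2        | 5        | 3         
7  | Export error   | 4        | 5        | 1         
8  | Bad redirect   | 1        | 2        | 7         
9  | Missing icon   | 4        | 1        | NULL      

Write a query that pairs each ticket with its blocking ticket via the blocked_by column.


This is a self-join: tickets is joined to a second copy of itself, matching each row's blocked_by to another row's id. Use LEFT JOIN so rows with blocked_by=NULL are kept.
  - ticket 1 (Wrong total): blocked_by=NULL -> NULL
  - ticket 2 (Broken link): blocked_by=1 -> Wrong total
  - ticket 3 (Null pointer): blocked_by=2 -> Broken link
  - ticket 4 (Slow page load): blocked_by=1 -> Wrong total
  - ticket 5 (Crash on save): blocked_by=4 -> Slow page load
  - ticket 6 (Race condition): blocked_by=3 -> Null pointer
  - ticket 7 (Export error): blocked_by=1 -> Wrong total
  - ticket 8 (Bad redirect): blocked_by=7 -> Export error
  - ticket 9 (Missing icon): blocked_by=NULL -> NULL

SQL:
SELECT a.title AS item, b.title AS blocked_by
FROM tickets a
LEFT JOIN tickets b ON a.blocked_by = b.id

Result:
item           | blocked_by    
---------------+---------------
Wrong total    | NULL          
Broken link    | Wrong total   
Null pointer   | Broken link   
Slow page load | Wrong total   
Crash on save  | Slow page load
Race condition | Null pointer  
Export error   | Wrong total   
Bad redirect   | Export error  
Missing icon   | NULL          


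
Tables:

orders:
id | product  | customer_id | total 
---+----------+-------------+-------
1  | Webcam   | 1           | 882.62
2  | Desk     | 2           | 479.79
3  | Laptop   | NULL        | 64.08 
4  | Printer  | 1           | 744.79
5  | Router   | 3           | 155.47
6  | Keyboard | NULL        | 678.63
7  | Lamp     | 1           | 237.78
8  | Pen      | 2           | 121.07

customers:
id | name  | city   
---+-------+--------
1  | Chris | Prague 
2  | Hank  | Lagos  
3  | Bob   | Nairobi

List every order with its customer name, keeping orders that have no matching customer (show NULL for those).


LEFT JOIN keeps every row from orders (the left table); where customer_id has no match in customers, the customer columns become NULL. Walk through each order:
  - order 1 (Webcam): customer_id=1 -> matches Chris
  - order 2 (Desk): customer_id=2 -> matches Hank
  - order 3 (Laptop): customer_id=NULL, no match -> kept with NULL
  - order 4 (Printer): customer_id=1 -> matches Chris
  - order 5 (Router): customer_id=3 -> matches Bob
  - order 6 (Keyboard): customer_id=NULL, no match -> kept with NULL
  - order 7 (Lamp): customer_id=1 -> matches Chris
  - order 8 (Pen): customer_id=2 -> matches Hank
All 8 rows appear; 2 have NULL customer.

SQL:
SELECT a.product, b.name AS customer
FROM orders a
LEFT JOIN customers b ON a.customer_id = b.id

Result:
product  | customer
---------+---------
Webcam   | Chris   
Desk     | Hank    
Laptop   | NULL    
Printer  | Chris   
Router   | Bob     
Keyboard | NULL    
Lamp     | Chris   
Pen      | Hank    


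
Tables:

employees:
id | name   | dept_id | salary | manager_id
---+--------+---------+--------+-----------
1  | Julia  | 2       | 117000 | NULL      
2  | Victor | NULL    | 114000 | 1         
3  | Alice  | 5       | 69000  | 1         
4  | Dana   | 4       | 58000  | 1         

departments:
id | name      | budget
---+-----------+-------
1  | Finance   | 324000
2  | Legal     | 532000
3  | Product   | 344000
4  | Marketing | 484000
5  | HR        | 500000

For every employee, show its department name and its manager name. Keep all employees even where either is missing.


Two LEFT JOINs from the same base table employees: one to departments via dept_id, one to employees itself via manager_id. Both are LEFT so every employee is preserved.
Match against departments:
  - employee 1 (Julia): dept_id=2 -> matches Legal
  - employee 2 (Victor): dept_id=NULL, no match -> kept with NULL
  - employee 3 (Alice): dept_id=5 -> matches HR
  - employee 4 (Dana): dept_id=4 -> matches Marketing
Match against employees (self):
  - employee 1 (Julia): manager_id=NULL -> NULL
  - employee 2 (Victor): manager_id=1 -> Julia
  - employee 3 (Alice): manager_id=1 -> Julia
  - employee 4 (Dana): manager_id=1 -> Julia

SQL:
SELECT a.name, b.name AS department, c.name AS manager
FROM employees a
LEFT JOIN departments b ON a.dept_id = b.id
LEFT JOIN employees c ON a.manager_id = c.id

Result:
name   | department | manager
-------+------------+--------
Julia  | Legal      | NULL   
Victor | NULL       | Julia  
Alice  | HR         | Julia  
Dana   | Marketing  | Julia  


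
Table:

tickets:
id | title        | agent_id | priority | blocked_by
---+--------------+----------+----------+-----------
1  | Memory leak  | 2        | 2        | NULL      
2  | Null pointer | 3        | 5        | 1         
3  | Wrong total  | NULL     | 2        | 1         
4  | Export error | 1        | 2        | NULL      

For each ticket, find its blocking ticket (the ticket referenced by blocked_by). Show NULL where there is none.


This is a self-join: tickets is joined to a second copy of itself, matching each row's blocked_by to another row's id. Use LEFT JOIN so rows with blocked_by=NULL are kept.
  - ticket 1 (Memory leak): blocked_by=NULL -> NULL
  - ticket 2 (Null pointer): blocked_by=1 -> Memory leak
  - ticket 3 (Wrong total): blocked_by=1 -> Memory leak
  - ticket 4 (Export error): blocked_by=NULL -> NULL

SQL:
SELECT a.title AS item, b.title AS blocked_by
FROM tickets a
LEFT JOIN tickets b ON a.blocked_by = b.id

Result:
item         | blocked_by 
-------------+------------
Memory leak  | NULL       
Null pointer | Memory leak
Wrong total  | Memory leak
Export error | NULL       


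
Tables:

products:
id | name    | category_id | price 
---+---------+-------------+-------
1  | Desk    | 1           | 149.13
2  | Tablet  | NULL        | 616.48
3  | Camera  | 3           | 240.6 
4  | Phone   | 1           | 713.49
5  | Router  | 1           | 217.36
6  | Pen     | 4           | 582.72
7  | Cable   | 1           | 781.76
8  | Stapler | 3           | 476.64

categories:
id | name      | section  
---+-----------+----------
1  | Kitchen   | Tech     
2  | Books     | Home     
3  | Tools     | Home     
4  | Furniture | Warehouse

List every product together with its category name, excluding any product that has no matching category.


INNER JOIN keeps only products rows whose category_id matches an id in categories. Walk through each product:
  - product 1 (Desk): category_id=1 -> matches Kitchen
  - product 2 (Tablet): category_id=NULL, no match -> dropped
  - product 3 (Camera): category_id=3 -> matches Tools
  - product 4 (Phone): category_id=1 -> matches Kitchen
  - product 5 (Router): category_id=1 -> matches Kitchen
  - product 6 (Pen): category_id=4 -> matches Furniture
  - product 7 (Cable): category_id=1 -> matches Kitchen
  - product 8 (Stapler): category_id=3 -> matches Tools
So 1 of 8 rows is dropped.

SQL:
SELECT a.name, b.name AS category
FROM products a
INNER JOIN categories b ON a.category_id = b.id

Result:
name    | category 
--------+----------
Desk    | Kitchen  
Camera  | Tools    
Phone   | Kitchen  
Router  | Kitchen  
Pen     | Furniture
Cable   | Kitchen  
Stapler | Tools    


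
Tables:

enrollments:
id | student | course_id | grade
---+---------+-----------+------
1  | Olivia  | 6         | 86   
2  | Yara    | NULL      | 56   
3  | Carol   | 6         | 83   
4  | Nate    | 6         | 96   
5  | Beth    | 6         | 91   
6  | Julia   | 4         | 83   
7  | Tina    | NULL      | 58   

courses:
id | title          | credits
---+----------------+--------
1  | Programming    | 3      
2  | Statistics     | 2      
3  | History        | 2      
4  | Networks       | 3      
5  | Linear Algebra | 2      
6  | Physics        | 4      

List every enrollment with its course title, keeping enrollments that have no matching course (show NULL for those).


LEFT JOIN keeps every row from enrollments (the left table); where course_id has no match in courses, the course columns become NULL. Walk through each enrollment:
  - enrollment 1 (Olivia): course_id=6 -> matches Physics
  - enrollment 2 (Yara): course_id=NULL, no match -> kept with NULL
  - enrollment 3 (Carol): course_id=6 -> matches Physics
  - enrollment 4 (Nate): course_id=6 -> matches Physics
  - enrollment 5 (Beth): course_id=6 -> matches Physics
  - enrollment 6 (Julia): course_id=4 -> matches Networks
  - enrollment 7 (Tina): course_id=NULL, no match -> kept with NULL
All 7 rows appear; 2 have NULL course.

SQL:
SELECT a.student, b.title AS course
FROM enrollments a
LEFT JOIN courses b ON a.course_id = b.id

Result:
student | course  
--------+---------
Olivia  | Physics 
Yara    | NULL    
Carol   | Physics 
Nate    | Physics 
Beth    | Physics 
Julia   | Networks
Tina    | NULL    


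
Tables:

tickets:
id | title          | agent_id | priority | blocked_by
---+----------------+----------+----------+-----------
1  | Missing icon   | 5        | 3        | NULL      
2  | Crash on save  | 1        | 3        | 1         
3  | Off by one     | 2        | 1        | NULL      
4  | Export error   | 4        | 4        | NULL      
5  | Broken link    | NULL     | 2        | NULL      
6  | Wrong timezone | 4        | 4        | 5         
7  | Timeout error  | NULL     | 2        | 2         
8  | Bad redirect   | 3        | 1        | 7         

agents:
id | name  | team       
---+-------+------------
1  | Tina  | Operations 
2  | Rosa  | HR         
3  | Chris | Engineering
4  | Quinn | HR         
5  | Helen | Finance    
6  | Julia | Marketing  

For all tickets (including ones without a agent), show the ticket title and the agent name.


LEFT JOIN keeps every row from tickets (the left table); where agent_id has no match in agents, the agent columns become NULL. Walk through each ticket:
  - ticket 1 (Missing icon): agent_id=5 -> matches Helen
  - ticket 2 (Crash on save): agent_id=1 -> matches Tina
  - ticket 3 (Off by one): agent_id=2 -> matches Rosa
  - ticket 4 (Export error): agent_id=4 -> matches Quinn
  - ticket 5 (Broken link): agent_id=NULL, no match -> kept with NULL
  - ticket 6 (Wrong timezone): agent_id=4 -> matches Quinn
  - ticket 7 (Timeout error): agent_id=NULL, no match -> kept with NULL
  - ticket 8 (Bad redirect): agent_id=3 -> matches Chris
All 8 rows appear; 2 have NULL agent.

SQL:
SELECT a.title, b.name AS agent
FROM tickets a
LEFT JOIN agents b ON a.agent_id = b.id

Result:
title          | agent
---------------+------
Missing icon   | Helen
Crash on save  | Tina 
Off by one     | Rosa 
Export error   | Quinn
Broken link    | NULL 
Wrong timezone | Quinn
Timeout error  | NULL 
Bad redirect   | Chris


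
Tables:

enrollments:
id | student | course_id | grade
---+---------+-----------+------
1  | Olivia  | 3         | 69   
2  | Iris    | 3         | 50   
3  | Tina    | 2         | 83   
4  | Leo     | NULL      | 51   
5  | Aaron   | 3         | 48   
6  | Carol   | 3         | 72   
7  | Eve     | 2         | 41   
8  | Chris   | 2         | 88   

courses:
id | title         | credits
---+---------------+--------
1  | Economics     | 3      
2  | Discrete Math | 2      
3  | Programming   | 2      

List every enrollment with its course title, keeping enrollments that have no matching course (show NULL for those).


LEFT JOIN keeps every row from enrollments (the left table); where course_id has no match in courses, the course columns become NULL. Walk through each enrollment:
  - enrollment 1 (Olivia): course_id=3 -> matches Programming
  - enrollment 2 (Iris): course_id=3 -> matches Programming
  - enrollment 3 (Tina): course_id=2 -> matches Discrete Math
  - enrollment 4 (Leo): course_id=NULL, no match -> kept with NULL
  - enrollment 5 (Aaron): course_id=3 -> matches Programming
  - enrollment 6 (Carol): course_id=3 -> matches Programming
  - enrollment 7 (Eve): course_id=2 -> matches Discrete Math
  - enrollment 8 (Chris): course_id=2 -> matches Discrete Math
All 8 rows appear; 1 has NULL course.

SQL:
SELECT a.student, b.title AS course
FROM enrollments a
LEFT JOIN courses b ON a.course_id = b.id

Result:
student | course       
--------+--------------
Olivia  | Programming  
Iris    | Programming  
Tina    | Discrete Math
Leo     | NULL         
Aaron   | Programming  
Carol   | Programming  
Eve     | Discrete Math
Chris   | Discrete Math


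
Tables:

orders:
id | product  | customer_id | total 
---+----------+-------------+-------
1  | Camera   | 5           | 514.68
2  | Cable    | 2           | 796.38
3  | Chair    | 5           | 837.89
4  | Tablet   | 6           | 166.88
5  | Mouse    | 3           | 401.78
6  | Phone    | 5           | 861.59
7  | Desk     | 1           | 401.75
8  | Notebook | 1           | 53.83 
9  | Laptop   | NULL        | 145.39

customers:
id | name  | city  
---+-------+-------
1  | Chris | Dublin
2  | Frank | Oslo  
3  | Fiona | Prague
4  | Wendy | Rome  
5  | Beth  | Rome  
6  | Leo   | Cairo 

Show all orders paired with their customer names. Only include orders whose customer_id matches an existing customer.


INNER JOIN keeps only orders rows whose customer_id matches an id in customers. Walk through each order:
  - order 1 (Camera): customer_id=5 -> matches Beth
  - order 2 (Cable): customer_id=2 -> matches Frank
  - order 3 (Chair): customer_id=5 -> matches Beth
  - order 4 (Tablet): customer_id=6 -> matches Leo
  - order 5 (Mouse): customer_id=3 -> matches Fiona
  - order 6 (Phone): customer_id=5 -> matches Beth
  - order 7 (Desk): customer_id=1 -> matches Chris
  - order 8 (Notebook): customer_id=1 -> matches Chris
  - order 9 (Laptop): customer_id=NULL, no match -> dropped
So 1 of 9 rows is dropped.

SQL:
SELECT a.product, b.name AS customer
FROM orders a
INNER JOIN customers b ON a.customer_id = b.id

Result:
product  | customer
---------+---------
Camera   | Beth    
Cable    | Frank   
Chair    | Beth    
Tablet   | Leo     
Mouse    | Fiona   
Phone    | Beth    
Desk     | Chris   
Notebook | Chris   


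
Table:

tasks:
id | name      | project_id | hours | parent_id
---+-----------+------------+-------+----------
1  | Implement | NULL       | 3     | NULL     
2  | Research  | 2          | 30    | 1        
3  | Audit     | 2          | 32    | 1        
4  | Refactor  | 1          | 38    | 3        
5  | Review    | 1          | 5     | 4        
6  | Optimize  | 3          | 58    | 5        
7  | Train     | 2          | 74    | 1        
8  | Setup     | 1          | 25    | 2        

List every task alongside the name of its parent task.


This is a self-join: tasks is joined to a second copy of itself, matching each row's parent_id to another row's id. Use LEFT JOIN so rows with parent_id=NULL are kept.
  - task 1 (Implement): parent_id=NULL -> NULL
  - task 2 (Research): parent_id=1 -> Implement
  - task 3 (Audit): parent_id=1 -> Implement
  - task 4 (Refactor): parent_id=3 -> Audit
  - task 5 (Review): parent_id=4 -> Refactor
  - task 6 (Optimize): parent_id=5 -> Review
  - task 7 (Train): parent_id=1 -> Implement
  - task 8 (Setup): parent_id=2 -> Research

SQL:
SELECT a.name AS item, b.name AS parent
FROM tasks a
LEFT JOIN tasks b ON a.parent_id = b.id

Result:
item      | parent   
----------+----------
Implement | NULL     
Research  | Implement
Audit     | Implement
Refactor  | Audit    
Review    | Refactor 
Optimize  | Review   
Train     | Implement
Setup     | Research 
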